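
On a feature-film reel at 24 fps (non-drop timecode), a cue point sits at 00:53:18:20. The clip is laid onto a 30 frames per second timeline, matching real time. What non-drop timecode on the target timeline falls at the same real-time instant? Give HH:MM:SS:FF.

00:53:18:25

Source frame index: (0×3600 + 53×60 + 18) × 24 + 20 = 76772.
Real time: 76772 / (24) = 19193/6 s.
Target frame: (19193/6) × (30) = 95965.
At 30 labels/s: frame 95965 → 00:53:18:25.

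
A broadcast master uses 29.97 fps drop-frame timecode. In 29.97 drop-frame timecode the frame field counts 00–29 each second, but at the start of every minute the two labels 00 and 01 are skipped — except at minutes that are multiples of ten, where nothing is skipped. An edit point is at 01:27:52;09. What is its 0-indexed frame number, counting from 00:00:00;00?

158011

As if non-drop at 30 labels/s: (1 × 3600 + 27 × 60 + 52) × 30 + 9 = 158169.
Minute boundaries passed: 87; those not divisible by 10: 87 − 8 = 79; dropped labels = 2 × 79 = 158.
Actual frame index = 158169 − 158 = 158011.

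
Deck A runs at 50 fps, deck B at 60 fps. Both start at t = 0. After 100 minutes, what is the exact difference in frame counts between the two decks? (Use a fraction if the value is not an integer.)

60000 frames

100 min = 6000 s.
A emits 50 × 6000 = 300000 frames; B emits 60 × 6000 = 360000.
Difference = 60000 frames; B is ahead of A.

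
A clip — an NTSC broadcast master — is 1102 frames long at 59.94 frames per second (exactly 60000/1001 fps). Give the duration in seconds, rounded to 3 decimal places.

18.385 seconds

Running time = 1102 × 1001/60000 = 551551/30000 s ≈ 18.385 s.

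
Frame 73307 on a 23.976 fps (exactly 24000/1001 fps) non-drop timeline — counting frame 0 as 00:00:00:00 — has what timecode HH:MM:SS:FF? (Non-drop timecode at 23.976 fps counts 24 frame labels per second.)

00:50:54:11

73307 ÷ 24 = 3054 full seconds, remainder 11 frames.
3054 s = 0 h 50 min 54 s.
Timecode: 00:50:54:11.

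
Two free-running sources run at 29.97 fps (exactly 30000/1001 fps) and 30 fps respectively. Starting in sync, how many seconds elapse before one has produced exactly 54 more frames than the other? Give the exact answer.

The gap grows by |30 − 30000/1001| = 30/1001 frames per second.
Time for a 54-frame gap: 54 ÷ (30/1001) = 1801.8 s.

1801.8 seconds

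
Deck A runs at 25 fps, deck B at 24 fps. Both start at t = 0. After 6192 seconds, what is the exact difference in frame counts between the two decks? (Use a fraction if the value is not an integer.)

6192 frames

A emits 25 × 6192 = 154800 frames; B emits 24 × 6192 = 148608.
Difference = 6192 frames; B is behind A.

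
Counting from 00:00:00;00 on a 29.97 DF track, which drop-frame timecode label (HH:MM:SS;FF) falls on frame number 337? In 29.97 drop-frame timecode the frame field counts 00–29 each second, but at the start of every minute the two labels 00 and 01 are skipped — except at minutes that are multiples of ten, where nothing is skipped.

Ten DF minutes hold 17982 frames, so frame 337 lies in block 0 (frames 0–17981) with 337 frames into that block.
The block's first minute is 1800 frames and the rest 1798 each; 337 frames reaches minute 0, so 0 × 18 + 0 × 2 = 0 labels have been skipped so far.
Adding those back, label number 337 + 0 = 337 at 30 labels/s is 11 s + 7 f = 0 h 0 min 11 s frame 7, i.e. 00:00:11;07.

00:00:11;07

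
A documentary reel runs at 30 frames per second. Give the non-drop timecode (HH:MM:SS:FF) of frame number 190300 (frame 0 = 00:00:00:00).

190300 ÷ 30 = 6343 full seconds, remainder 10 frames.
6343 s = 1 h 45 min 43 s.
Timecode: 01:45:43:10.

01:45:43:10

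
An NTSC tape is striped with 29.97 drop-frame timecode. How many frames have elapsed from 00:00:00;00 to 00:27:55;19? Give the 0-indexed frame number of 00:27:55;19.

Complete 10-minute blocks: 2, each 17982 frames → 35964.
Remaining 7 whole minutes in the current block: 1800 + 6 × 1798 = 12588 frames.
Within the current minute: 55 × 30 + 19 − 2 = 1667 (labels ;00/;01 skipped at this minute). Total = 35964 + 12588 + 1667 = 50219.

50219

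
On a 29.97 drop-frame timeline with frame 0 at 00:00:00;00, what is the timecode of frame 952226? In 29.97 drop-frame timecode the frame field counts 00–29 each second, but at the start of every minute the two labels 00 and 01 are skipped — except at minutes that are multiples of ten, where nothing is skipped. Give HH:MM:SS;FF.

08:49:32;20

Each 10-minute DF block holds 10 × 60 × 30 − 9 × 2 = 17982 frames. 952226 ÷ 17982 → 52 full blocks, remainder 17162.
Within the partial block the first minute is 1800 frames and each further minute 1798, so 9 further minute boundaries passed. Total skipped labels = 18 × 52 + 2 × 9 = 954.
Non-drop label index = 952226 + 954 = 953180; at 30 labels/s that is 08:49:32:20, i.e. DF 08:49:32;20.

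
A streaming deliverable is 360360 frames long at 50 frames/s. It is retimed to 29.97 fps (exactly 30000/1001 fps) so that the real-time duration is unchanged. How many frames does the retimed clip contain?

216000 frames

Target frames = source frames × (target rate / source rate) = 360360 × (30000/1001)/(50) = 360360 × 600/1001 = 216000.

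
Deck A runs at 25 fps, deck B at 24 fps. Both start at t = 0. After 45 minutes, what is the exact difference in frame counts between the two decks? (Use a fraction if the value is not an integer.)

45 min = 2700 s.
A emits 25 × 2700 = 67500 frames; B emits 24 × 2700 = 64800.
Difference = 2700 frames; B is behind A.

2700 frames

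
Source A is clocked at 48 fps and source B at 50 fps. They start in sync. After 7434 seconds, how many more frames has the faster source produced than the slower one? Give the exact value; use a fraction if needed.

14868 frames

A emits 48 × 7434 = 356832 frames; B emits 50 × 7434 = 371700.
Difference = 14868 frames; B is ahead of A.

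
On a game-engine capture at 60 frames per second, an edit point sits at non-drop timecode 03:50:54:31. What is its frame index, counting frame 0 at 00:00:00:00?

frame 831271

Total seconds to the label: (3 × 3600 + 50 × 60 + 54) = 13854.
Frame index = 13854 × 60 + 31 = 831271.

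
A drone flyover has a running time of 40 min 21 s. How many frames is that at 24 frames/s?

58104 frames

40 min 21 s = 2421 s.
Frames = 2421 × 24 = 58104.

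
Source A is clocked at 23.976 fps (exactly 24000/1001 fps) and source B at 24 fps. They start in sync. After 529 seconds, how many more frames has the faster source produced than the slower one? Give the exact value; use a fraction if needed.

A emits 24000/1001 × 529 = 12696000/1001 frames; B emits 24 × 529 = 12696.
Difference = 12696/1001 frames (≈ 12.6833); B is ahead of A.

12696/1001 frames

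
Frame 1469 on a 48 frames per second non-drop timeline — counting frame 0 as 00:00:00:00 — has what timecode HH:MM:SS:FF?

1469 ÷ 48 = 30 full seconds, remainder 29 frames.
30 s = 0 h 0 min 30 s.
Timecode: 00:00:30:29.

00:00:30:29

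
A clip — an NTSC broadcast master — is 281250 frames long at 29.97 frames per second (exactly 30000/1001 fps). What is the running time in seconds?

Running time = 281250 / (30000/1001) = 9384.375 s.

9384.375 seconds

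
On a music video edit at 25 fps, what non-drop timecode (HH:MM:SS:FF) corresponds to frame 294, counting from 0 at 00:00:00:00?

294 ÷ 25 = 11 full seconds, remainder 19 frames.
11 s = 0 h 0 min 11 s.
Timecode: 00:00:11:19.

00:00:11:19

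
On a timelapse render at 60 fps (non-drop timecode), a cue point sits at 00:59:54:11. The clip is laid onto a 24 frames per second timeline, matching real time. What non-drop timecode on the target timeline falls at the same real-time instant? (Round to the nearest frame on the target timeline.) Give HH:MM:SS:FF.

00:59:54:04

Source frame index: (0×3600 + 59×60 + 54) × 60 + 11 = 215651.
Real time: 215651 / (60) = 215651/60 s.
Target frame: (215651/60) × (24) = 431302/5 ≈ 86260.400 → 86260.
At 24 labels/s: frame 86260 → 00:59:54:04.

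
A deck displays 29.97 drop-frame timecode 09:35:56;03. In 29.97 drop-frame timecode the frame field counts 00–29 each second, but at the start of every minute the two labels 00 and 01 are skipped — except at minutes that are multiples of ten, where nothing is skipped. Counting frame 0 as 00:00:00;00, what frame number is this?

As if non-drop at 30 labels/s: (9 × 3600 + 35 × 60 + 56) × 30 + 3 = 1036683.
Minute boundaries passed: 575; those not divisible by 10: 575 − 57 = 518; dropped labels = 2 × 518 = 1036.
Actual frame index = 1036683 − 1036 = 1035647.

1035647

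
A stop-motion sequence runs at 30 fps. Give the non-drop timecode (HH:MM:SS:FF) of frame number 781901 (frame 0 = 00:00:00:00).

07:14:23:11

781901 ÷ 30 = 26063 full seconds, remainder 11 frames.
26063 s = 7 h 14 min 23 s.
Timecode: 07:14:23:11.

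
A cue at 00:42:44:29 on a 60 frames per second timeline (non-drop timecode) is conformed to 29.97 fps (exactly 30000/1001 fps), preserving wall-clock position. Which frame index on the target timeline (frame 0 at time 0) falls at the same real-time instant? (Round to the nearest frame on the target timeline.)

frame 76858

Source frame index: (0×3600 + 42×60 + 44) × 60 + 29 = 153869.
Real time: 153869 / (60) = 153869/60 s.
Target frame: (153869/60) × (30000/1001) = 76934500/1001 ≈ 76857.642 → 76858.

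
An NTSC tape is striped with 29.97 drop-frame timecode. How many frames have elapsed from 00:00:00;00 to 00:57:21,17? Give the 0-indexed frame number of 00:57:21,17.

As if non-drop at 30 labels/s: (0 × 3600 + 57 × 60 + 21) × 30 + 17 = 103247.
Minute boundaries passed: 57; those not divisible by 10: 57 − 5 = 52; dropped labels = 2 × 52 = 104.
Actual frame index = 103247 − 104 = 103143.

103143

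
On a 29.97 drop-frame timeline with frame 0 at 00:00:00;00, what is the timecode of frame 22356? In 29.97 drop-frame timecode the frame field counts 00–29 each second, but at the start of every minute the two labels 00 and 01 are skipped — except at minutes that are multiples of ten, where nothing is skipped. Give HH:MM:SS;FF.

Ten DF minutes hold 17982 frames, so frame 22356 lies in block 1 (frames 17982–35963) with 4374 frames into that block.
The block's first minute is 1800 frames and the rest 1798 each; 4374 frames reaches minute 2, so 1 × 18 + 2 × 2 = 22 labels have been skipped so far.
Adding those back, label number 22356 + 22 = 22378 at 30 labels/s is 745 s + 28 f = 0 h 12 min 25 s frame 28, i.e. 00:12:25;28.

00:12:25;28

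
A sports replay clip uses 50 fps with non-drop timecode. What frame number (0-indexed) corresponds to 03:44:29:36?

Total seconds to the label: (3 × 3600 + 44 × 60 + 29) = 13469.
Frame index = 13469 × 50 + 36 = 673486.

673486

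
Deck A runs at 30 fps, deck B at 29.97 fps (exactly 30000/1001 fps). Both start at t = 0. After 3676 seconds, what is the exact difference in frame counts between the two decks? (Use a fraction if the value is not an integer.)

110280/1001 frames

A emits 30 × 3676 = 110280 frames; B emits 30000/1001 × 3676 = 110280000/1001.
Difference = 110280/1001 frames (≈ 110.1698); B is behind A.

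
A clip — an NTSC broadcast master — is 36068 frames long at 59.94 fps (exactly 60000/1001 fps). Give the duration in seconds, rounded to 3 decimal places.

601.734 seconds

Running time = 36068 × 1001/60000 = 9026017/15000 s ≈ 601.734 s.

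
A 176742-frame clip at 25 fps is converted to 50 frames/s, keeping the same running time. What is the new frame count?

353484 frames

Frames at target rate = 176742 × (50) / (25) = 353484.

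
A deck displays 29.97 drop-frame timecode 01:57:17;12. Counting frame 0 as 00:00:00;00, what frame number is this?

210910

Complete 10-minute blocks: 11, each 17982 frames → 197802.
Remaining 7 whole minutes in the current block: 1800 + 6 × 1798 = 12588 frames.
Within the current minute: 17 × 30 + 12 − 2 = 520 (labels ;00/;01 skipped at this minute). Total = 197802 + 12588 + 520 = 210910.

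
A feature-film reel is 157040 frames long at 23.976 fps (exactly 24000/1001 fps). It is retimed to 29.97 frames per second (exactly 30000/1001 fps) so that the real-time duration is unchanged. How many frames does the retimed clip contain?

196300 frames

Target frames = source frames × (target rate / source rate) = 157040 × (30000/1001)/(24000/1001) = 157040 × 5/4 = 196300.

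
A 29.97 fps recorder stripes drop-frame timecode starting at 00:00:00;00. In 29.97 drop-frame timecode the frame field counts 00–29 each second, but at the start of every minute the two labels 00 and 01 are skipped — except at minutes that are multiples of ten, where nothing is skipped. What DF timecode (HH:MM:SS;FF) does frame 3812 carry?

Each 10-minute DF block holds 10 × 60 × 30 − 9 × 2 = 17982 frames. 3812 ÷ 17982 → 0 full blocks, remainder 3812.
Within the partial block the first minute is 1800 frames and each further minute 1798, so 2 further minute boundaries passed. Total skipped labels = 18 × 0 + 2 × 2 = 4.
Non-drop label index = 3812 + 4 = 3816; at 30 labels/s that is 00:02:07:06, i.e. DF 00:02:07;06.

00:02:07;06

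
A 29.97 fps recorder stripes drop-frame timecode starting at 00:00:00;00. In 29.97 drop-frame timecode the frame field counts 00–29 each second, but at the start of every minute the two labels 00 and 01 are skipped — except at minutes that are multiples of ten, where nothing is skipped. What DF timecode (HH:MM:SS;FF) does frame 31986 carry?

Ten DF minutes hold 17982 frames, so frame 31986 lies in block 1 (frames 17982–35963) with 14004 frames into that block.
The block's first minute is 1800 frames and the rest 1798 each; 14004 frames reaches minute 7, so 1 × 18 + 7 × 2 = 32 labels have been skipped so far.
Adding those back, label number 31986 + 32 = 32018 at 30 labels/s is 1067 s + 8 f = 0 h 17 min 47 s frame 8, i.e. 00:17:47;08.

00:17:47;08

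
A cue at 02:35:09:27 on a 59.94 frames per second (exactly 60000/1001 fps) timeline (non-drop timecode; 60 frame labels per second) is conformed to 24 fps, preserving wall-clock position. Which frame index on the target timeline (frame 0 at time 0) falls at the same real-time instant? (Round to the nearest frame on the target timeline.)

frame 223650

Source frame index: (2×3600 + 35×60 + 9) × 60 + 27 = 558567.
Real time: 558567 / (60000/1001) = 186375189/20000 s.
Target frame: (186375189/20000) × (24) = 559125567/2500 ≈ 223650.227 → 223650.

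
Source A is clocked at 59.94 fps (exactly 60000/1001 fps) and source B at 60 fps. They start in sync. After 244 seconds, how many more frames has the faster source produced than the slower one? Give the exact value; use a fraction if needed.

14640/1001 frames

A emits 60000/1001 × 244 = 14640000/1001 frames; B emits 60 × 244 = 14640.
Difference = 14640/1001 frames (≈ 14.6254); B is ahead of A.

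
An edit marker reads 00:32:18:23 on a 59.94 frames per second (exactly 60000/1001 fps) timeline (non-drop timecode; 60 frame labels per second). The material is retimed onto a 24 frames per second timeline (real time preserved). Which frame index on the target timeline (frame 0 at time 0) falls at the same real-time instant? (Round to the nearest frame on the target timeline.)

frame 46568

Source frame index: (0×3600 + 32×60 + 18) × 60 + 23 = 116303.
Real time: 116303 / (60000/1001) = 116419303/60000 s.
Target frame: (116419303/60000) × (24) = 116419303/2500 ≈ 46567.721 → 46568.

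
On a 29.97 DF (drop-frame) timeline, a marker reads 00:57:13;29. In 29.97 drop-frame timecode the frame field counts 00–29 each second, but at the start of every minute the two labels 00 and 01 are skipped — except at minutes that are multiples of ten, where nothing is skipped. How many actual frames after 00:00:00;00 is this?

Complete 10-minute blocks: 5, each 17982 frames → 89910.
Remaining 7 whole minutes in the current block: 1800 + 6 × 1798 = 12588 frames.
Within the current minute: 13 × 30 + 29 − 2 = 417 (labels ;00/;01 skipped at this minute). Total = 89910 + 12588 + 417 = 102915.

102915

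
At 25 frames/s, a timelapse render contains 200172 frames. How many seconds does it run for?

8006.88 seconds

Running time = 200172 / (25) = 8006.88 s.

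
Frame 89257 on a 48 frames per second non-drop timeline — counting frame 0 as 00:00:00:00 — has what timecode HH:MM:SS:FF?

89257 ÷ 48 = 1859 full seconds, remainder 25 frames.
1859 s = 0 h 30 min 59 s.
Timecode: 00:30:59:25.

00:30:59:25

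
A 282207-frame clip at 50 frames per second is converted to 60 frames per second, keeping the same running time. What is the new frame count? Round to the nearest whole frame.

Frames at target rate = 282207 × (60) / (50) = 1693242/5 ≈ 338648.400.
Nearest whole frame: 338648.

338648 frames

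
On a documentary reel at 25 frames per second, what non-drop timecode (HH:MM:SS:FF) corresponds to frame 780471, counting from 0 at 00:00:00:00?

08:40:18:21

780471 ÷ 25 = 31218 full seconds, remainder 21 frames.
31218 s = 8 h 40 min 18 s.
Timecode: 08:40:18:21.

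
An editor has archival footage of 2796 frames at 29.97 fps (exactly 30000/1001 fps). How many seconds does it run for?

93.2932 seconds

Running time = 2796 / (30000/1001) = 93.2932 s.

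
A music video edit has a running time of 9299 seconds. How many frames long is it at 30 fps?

278970 frames

Frames = 9299 × 30 = 278970.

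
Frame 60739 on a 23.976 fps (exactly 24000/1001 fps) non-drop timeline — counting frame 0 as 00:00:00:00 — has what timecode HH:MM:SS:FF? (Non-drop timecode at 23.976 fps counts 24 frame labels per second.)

00:42:10:19

60739 ÷ 24 = 2530 full seconds, remainder 19 frames.
2530 s = 0 h 42 min 10 s.
Timecode: 00:42:10:19.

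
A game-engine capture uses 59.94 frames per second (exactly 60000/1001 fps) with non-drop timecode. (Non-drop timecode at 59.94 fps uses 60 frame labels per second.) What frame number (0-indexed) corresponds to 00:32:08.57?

115737

Total seconds to the label: (0 × 3600 + 32 × 60 + 8) = 1928.
Frame index = 1928 × 60 + 57 = 115737.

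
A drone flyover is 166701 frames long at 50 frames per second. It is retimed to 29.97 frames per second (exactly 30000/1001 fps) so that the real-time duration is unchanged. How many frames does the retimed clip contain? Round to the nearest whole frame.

99921 frames

Frames at target rate = 166701 × (30000/1001) / (50) = 100020600/1001 ≈ 99920.679.
Nearest whole frame: 99921.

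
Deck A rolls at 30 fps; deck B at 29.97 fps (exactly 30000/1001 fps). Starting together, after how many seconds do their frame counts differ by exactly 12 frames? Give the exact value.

The gap grows by |30000/1001 − 30| = 30/1001 frames per second.
Time for a 12-frame gap: 12 ÷ (30/1001) = 400.4 s.

400.4 seconds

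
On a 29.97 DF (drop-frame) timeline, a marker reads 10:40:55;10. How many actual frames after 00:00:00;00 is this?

1152508

Complete 10-minute blocks: 64, each 17982 frames → 1150848.
Remaining 0 whole minutes in the current block: 0 frames.
Within the current minute: 55 × 30 + 10 = 1660. Total = 1150848 + 0 + 1660 = 1152508.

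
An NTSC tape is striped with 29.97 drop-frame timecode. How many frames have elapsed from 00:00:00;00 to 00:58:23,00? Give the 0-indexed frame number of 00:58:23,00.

As if non-drop at 30 labels/s: (0 × 3600 + 58 × 60 + 23) × 30 + 0 = 105090.
Minute boundaries passed: 58; those not divisible by 10: 58 − 5 = 53; dropped labels = 2 × 53 = 106.
Actual frame index = 105090 − 106 = 104984.

104984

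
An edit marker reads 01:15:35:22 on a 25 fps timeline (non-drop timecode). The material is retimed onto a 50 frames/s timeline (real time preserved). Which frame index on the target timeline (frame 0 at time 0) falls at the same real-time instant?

frame 226794

Source frame index: (1×3600 + 15×60 + 35) × 25 + 22 = 113397.
Real time: 113397 / (25) = 113397/25 s.
Target frame: (113397/25) × (50) = 226794.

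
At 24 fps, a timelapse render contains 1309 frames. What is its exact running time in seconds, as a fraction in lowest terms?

Running time = 1309 ÷ (24) = 1309 × 1/24 = 1309/24 s.

1309/24 seconds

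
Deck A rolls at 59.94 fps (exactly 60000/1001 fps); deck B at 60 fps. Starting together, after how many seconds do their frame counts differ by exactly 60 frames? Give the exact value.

1001 seconds

The gap grows by |60 − 60000/1001| = 60/1001 frames per second.
Time for a 60-frame gap: 60 ÷ (60/1001) = 1001 s.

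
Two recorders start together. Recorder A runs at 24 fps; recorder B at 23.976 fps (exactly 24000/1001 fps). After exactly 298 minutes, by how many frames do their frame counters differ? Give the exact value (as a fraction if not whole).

429120/1001 frames

298 min = 17880 s.
A emits 24 × 17880 = 429120 frames; B emits 24000/1001 × 17880 = 429120000/1001.
Difference = 429120/1001 frames (≈ 428.6913); B is behind A.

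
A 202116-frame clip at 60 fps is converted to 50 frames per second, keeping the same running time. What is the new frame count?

Target frames = source frames × (target rate / source rate) = 202116 × (50)/(60) = 202116 × 5/6 = 168430.

168430 frames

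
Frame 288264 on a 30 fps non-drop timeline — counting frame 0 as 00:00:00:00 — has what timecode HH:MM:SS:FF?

02:40:08:24

288264 ÷ 30 = 9608 full seconds, remainder 24 frames.
9608 s = 2 h 40 min 8 s.
Timecode: 02:40:08:24.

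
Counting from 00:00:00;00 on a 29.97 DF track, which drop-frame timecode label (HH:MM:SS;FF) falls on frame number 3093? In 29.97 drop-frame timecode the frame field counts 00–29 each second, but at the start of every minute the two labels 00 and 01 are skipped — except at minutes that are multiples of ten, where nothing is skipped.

Each 10-minute DF block holds 10 × 60 × 30 − 9 × 2 = 17982 frames. 3093 ÷ 17982 → 0 full blocks, remainder 3093.
Within the partial block the first minute is 1800 frames and each further minute 1798, so 1 further minute boundary passed. Total skipped labels = 18 × 0 + 2 × 1 = 2.
Non-drop label index = 3093 + 2 = 3095; at 30 labels/s that is 00:01:43:05, i.e. DF 00:01:43;05.

00:01:43;05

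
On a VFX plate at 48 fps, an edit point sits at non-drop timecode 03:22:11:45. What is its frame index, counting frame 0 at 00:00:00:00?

frame 582333

Total seconds to the label: (3 × 3600 + 22 × 60 + 11) = 12131.
Frame index = 12131 × 48 + 45 = 582333.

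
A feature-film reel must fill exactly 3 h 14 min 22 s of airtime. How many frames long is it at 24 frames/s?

3 h 14 min 22 s = 11662 s.
Frames = 11662 × 24 = 279888.

279888 frames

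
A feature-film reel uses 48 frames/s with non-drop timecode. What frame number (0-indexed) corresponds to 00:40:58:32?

Total seconds to the label: (0 × 3600 + 40 × 60 + 58) = 2458.
Frame index = 2458 × 48 + 32 = 118016.

118016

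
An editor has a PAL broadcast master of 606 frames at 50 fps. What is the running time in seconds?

12.12 seconds

Running time = 606 / (50) = 12.12 s.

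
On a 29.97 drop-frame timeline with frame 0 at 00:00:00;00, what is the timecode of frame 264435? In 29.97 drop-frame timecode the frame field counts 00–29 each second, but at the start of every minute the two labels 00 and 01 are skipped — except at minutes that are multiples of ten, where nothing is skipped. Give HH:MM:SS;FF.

02:27:03;11

Each 10-minute DF block holds 10 × 60 × 30 − 9 × 2 = 17982 frames. 264435 ÷ 17982 → 14 full blocks, remainder 12687.
Within the partial block the first minute is 1800 frames and each further minute 1798, so 7 further minute boundaries passed. Total skipped labels = 18 × 14 + 2 × 7 = 266.
Non-drop label index = 264435 + 266 = 264701; at 30 labels/s that is 02:27:03:11, i.e. DF 02:27:03;11.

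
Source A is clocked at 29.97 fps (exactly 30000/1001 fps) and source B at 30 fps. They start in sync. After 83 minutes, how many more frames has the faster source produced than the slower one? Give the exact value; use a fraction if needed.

83 min = 4980 s.
A emits 30000/1001 × 4980 = 149400000/1001 frames; B emits 30 × 4980 = 149400.
Difference = 149400/1001 frames (≈ 149.2507); B is ahead of A.

149400/1001 frames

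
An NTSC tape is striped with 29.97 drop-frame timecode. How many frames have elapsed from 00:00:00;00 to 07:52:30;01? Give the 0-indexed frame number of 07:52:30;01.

849651

Complete 10-minute blocks: 47, each 17982 frames → 845154.
Remaining 2 whole minutes in the current block: 1800 + 1 × 1798 = 3598 frames.
Within the current minute: 30 × 30 + 1 − 2 = 899 (labels ;00/;01 skipped at this minute). Total = 845154 + 3598 + 899 = 849651.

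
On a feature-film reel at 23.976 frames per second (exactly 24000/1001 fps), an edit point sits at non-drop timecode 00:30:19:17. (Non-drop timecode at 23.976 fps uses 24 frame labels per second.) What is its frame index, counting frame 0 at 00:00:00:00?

frame 43673

Total seconds to the label: (0 × 3600 + 30 × 60 + 19) = 1819.
Frame index = 1819 × 24 + 17 = 43673.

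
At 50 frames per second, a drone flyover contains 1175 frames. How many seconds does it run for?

23.5 seconds

Running time = 1175 / (50) = 23.5 s.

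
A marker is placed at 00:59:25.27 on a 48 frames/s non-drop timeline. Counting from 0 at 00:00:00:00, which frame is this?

frame 171147

Total seconds to the label: (0 × 3600 + 59 × 60 + 25) = 3565.
Frame index = 3565 × 48 + 27 = 171147.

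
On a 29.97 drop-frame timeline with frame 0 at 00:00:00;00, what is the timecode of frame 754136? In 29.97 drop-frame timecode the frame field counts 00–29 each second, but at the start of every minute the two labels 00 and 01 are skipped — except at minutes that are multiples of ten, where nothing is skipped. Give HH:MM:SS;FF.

06:59:23;02

Each 10-minute DF block holds 10 × 60 × 30 − 9 × 2 = 17982 frames. 754136 ÷ 17982 → 41 full blocks, remainder 16874.
Within the partial block the first minute is 1800 frames and each further minute 1798, so 9 further minute boundaries passed. Total skipped labels = 18 × 41 + 2 × 9 = 756.
Non-drop label index = 754136 + 756 = 754892; at 30 labels/s that is 06:59:23:02, i.e. DF 06:59:23;02.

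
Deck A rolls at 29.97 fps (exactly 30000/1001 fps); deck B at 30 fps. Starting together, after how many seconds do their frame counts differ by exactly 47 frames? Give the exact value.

47047/30 seconds

The gap grows by |30 − 30000/1001| = 30/1001 frames per second.
Time for a 47-frame gap: 47 ÷ (30/1001) = 47047/30 s.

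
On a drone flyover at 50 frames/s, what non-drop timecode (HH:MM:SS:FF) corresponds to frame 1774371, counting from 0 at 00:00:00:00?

1774371 ÷ 50 = 35487 full seconds, remainder 21 frames.
35487 s = 9 h 51 min 27 s.
Timecode: 09:51:27:21.

09:51:27:21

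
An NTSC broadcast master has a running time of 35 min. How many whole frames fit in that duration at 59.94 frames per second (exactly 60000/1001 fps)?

125874 frames

35 min = 2100 s.
Frames = 2100 × 60000/1001 = 18000000/143 ≈ 125874.1259.
Complete frames: 125874.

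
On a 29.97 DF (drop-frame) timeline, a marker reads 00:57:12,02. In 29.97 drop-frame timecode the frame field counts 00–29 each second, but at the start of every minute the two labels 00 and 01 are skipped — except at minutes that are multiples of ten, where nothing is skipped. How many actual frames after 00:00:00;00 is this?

Complete 10-minute blocks: 5, each 17982 frames → 89910.
Remaining 7 whole minutes in the current block: 1800 + 6 × 1798 = 12588 frames.
Within the current minute: 12 × 30 + 2 − 2 = 360 (labels ;00/;01 skipped at this minute). Total = 89910 + 12588 + 360 = 102858.

102858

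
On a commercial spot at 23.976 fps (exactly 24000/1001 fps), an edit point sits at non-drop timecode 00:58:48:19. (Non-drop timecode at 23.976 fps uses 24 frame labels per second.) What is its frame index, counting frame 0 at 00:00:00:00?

frame 84691

Total seconds to the label: (0 × 3600 + 58 × 60 + 48) = 3528.
Frame index = 3528 × 24 + 19 = 84691.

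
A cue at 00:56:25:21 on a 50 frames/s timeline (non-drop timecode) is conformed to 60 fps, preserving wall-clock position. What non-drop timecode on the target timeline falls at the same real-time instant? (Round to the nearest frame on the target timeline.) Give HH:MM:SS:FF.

Source frame index: (0×3600 + 56×60 + 25) × 50 + 21 = 169271.
Real time: 169271 / (50) = 169271/50 s.
Target frame: (169271/50) × (60) = 1015626/5 ≈ 203125.200 → 203125.
At 60 labels/s: frame 203125 → 00:56:25:25.

00:56:25:25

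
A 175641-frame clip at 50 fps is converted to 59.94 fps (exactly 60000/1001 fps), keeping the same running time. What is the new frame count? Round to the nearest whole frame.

Frames at target rate = 175641 × (60000/1001) / (50) = 210769200/1001 ≈ 210558.641.
Nearest whole frame: 210559.

210559 frames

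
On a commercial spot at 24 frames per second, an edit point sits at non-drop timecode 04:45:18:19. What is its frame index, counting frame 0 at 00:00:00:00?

410851

Total seconds to the label: (4 × 3600 + 45 × 60 + 18) = 17118.
Frame index = 17118 × 24 + 19 = 410851.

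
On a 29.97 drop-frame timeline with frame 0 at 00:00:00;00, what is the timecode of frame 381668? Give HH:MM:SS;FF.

03:32:15;00

Each 10-minute DF block holds 10 × 60 × 30 − 9 × 2 = 17982 frames. 381668 ÷ 17982 → 21 full blocks, remainder 4046.
Within the partial block the first minute is 1800 frames and each further minute 1798, so 2 further minute boundaries passed. Total skipped labels = 18 × 21 + 2 × 2 = 382.
Non-drop label index = 381668 + 382 = 382050; at 30 labels/s that is 03:32:15:00, i.e. DF 03:32:15;00.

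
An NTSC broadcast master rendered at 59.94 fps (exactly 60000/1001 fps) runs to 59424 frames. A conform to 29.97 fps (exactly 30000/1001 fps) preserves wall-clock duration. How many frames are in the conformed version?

29712 frames

Target frames = source frames × (target rate / source rate) = 59424 × (30000/1001)/(60000/1001) = 59424 × 1/2 = 29712.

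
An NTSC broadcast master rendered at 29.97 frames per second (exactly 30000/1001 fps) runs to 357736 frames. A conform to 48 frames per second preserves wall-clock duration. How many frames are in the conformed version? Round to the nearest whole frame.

572950 frames

Frames at target rate = 357736 × (48) / (30000/1001) = 358093736/625 ≈ 572949.978.
Nearest whole frame: 572950.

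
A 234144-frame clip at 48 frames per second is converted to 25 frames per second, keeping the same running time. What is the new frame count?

Target frames = source frames × (target rate / source rate) = 234144 × (25)/(48) = 234144 × 25/48 = 121950.

121950 frames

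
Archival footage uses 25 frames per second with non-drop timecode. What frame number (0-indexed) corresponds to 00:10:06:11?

Total seconds to the label: (0 × 3600 + 10 × 60 + 6) = 606.
Frame index = 606 × 25 + 11 = 15161.

15161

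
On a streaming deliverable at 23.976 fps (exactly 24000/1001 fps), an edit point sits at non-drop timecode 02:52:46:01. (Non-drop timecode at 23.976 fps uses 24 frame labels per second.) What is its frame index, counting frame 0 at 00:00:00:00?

Total seconds to the label: (2 × 3600 + 52 × 60 + 46) = 10366.
Frame index = 10366 × 24 + 1 = 248785.

frame 248785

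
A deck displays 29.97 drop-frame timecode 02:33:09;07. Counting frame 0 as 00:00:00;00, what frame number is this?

Complete 10-minute blocks: 15, each 17982 frames → 269730.
Remaining 3 whole minutes in the current block: 1800 + 2 × 1798 = 5396 frames.
Within the current minute: 9 × 30 + 7 − 2 = 275 (labels ;00/;01 skipped at this minute). Total = 269730 + 5396 + 275 = 275401.

275401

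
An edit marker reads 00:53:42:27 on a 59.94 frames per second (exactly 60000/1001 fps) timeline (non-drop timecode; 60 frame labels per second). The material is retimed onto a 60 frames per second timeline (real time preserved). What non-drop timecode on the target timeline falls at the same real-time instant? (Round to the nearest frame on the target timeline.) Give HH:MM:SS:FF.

Source frame index: (0×3600 + 53×60 + 42) × 60 + 27 = 193347.
Real time: 193347 / (60000/1001) = 64513449/20000 s.
Target frame: (64513449/20000) × (60) = 193540347/1000 ≈ 193540.347 → 193540.
At 60 labels/s: frame 193540 → 00:53:45:40.

00:53:45:40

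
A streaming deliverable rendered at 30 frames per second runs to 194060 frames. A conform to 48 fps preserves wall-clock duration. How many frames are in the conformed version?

Target frames = source frames × (target rate / source rate) = 194060 × (48)/(30) = 194060 × 8/5 = 310496.

310496 frames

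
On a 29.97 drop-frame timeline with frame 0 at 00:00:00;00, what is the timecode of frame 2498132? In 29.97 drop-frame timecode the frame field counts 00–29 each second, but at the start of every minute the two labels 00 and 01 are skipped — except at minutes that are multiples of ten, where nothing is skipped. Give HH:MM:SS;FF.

Each 10-minute DF block holds 10 × 60 × 30 − 9 × 2 = 17982 frames. 2498132 ÷ 17982 → 138 full blocks, remainder 16616.
Within the partial block the first minute is 1800 frames and each further minute 1798, so 9 further minute boundaries passed. Total skipped labels = 18 × 138 + 2 × 9 = 2502.
Non-drop label index = 2498132 + 2502 = 2500634; at 30 labels/s that is 23:09:14:14, i.e. DF 23:09:14;14.

23:09:14;14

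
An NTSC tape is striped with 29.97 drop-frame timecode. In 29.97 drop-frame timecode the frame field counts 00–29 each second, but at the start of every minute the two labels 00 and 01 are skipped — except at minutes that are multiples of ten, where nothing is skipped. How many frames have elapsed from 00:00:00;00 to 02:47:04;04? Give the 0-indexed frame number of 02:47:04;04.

300422

Complete 10-minute blocks: 16, each 17982 frames → 287712.
Remaining 7 whole minutes in the current block: 1800 + 6 × 1798 = 12588 frames.
Within the current minute: 4 × 30 + 4 − 2 = 122 (labels ;00/;01 skipped at this minute). Total = 287712 + 12588 + 122 = 300422.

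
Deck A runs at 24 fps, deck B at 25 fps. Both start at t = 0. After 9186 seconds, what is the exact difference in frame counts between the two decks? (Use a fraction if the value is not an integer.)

9186 frames

A emits 24 × 9186 = 220464 frames; B emits 25 × 9186 = 229650.
Difference = 9186 frames; B is ahead of A.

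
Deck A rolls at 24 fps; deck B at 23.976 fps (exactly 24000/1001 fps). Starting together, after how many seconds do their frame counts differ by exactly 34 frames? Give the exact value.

17017/12 seconds

The gap grows by |24000/1001 − 24| = 24/1001 frames per second.
Time for a 34-frame gap: 34 ÷ (24/1001) = 17017/12 s.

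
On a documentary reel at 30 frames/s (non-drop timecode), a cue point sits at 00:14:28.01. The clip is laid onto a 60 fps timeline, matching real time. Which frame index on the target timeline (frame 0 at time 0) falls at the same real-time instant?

frame 52082

Source frame index: (0×3600 + 14×60 + 28) × 30 + 1 = 26041.
Real time: 26041 / (30) = 26041/30 s.
Target frame: (26041/30) × (60) = 52082.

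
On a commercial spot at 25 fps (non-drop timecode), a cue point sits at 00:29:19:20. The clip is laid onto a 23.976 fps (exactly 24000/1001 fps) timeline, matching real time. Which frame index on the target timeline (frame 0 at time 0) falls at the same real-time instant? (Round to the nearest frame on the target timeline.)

frame 42193

Source frame index: (0×3600 + 29×60 + 19) × 25 + 20 = 43995.
Real time: 43995 / (25) = 8799/5 s.
Target frame: (8799/5) × (24000/1001) = 6033600/143 ≈ 42193.007 → 42193.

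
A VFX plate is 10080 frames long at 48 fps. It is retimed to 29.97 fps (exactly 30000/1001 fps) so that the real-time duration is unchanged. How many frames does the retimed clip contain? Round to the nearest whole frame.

Frames at target rate = 10080 × (30000/1001) / (48) = 900000/143 ≈ 6293.706.
Nearest whole frame: 6294.

6294 frames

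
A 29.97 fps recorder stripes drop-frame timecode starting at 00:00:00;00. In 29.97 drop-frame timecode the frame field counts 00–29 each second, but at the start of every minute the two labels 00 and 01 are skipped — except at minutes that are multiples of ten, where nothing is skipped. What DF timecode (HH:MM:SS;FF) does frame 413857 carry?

Ten DF minutes hold 17982 frames, so frame 413857 lies in block 23 (frames 413586–431567) with 271 frames into that block.
The block's first minute is 1800 frames and the rest 1798 each; 271 frames reaches minute 0, so 23 × 18 + 0 × 2 = 414 labels have been skipped so far.
Adding those back, label number 413857 + 414 = 414271 at 30 labels/s is 13809 s + 1 f = 3 h 50 min 9 s frame 1, i.e. 03:50:09;01.

03:50:09;01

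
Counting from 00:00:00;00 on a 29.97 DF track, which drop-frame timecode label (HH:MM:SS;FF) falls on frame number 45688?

00:25:24;14

Each 10-minute DF block holds 10 × 60 × 30 − 9 × 2 = 17982 frames. 45688 ÷ 17982 → 2 full blocks, remainder 9724.
Within the partial block the first minute is 1800 frames and each further minute 1798, so 5 further minute boundaries passed. Total skipped labels = 18 × 2 + 2 × 5 = 46.
Non-drop label index = 45688 + 46 = 45734; at 30 labels/s that is 00:25:24:14, i.e. DF 00:25:24;14.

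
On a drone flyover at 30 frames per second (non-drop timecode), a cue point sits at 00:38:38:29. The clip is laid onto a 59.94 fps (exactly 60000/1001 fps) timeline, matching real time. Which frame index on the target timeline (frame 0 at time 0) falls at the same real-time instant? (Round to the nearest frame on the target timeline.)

frame 138999

Source frame index: (0×3600 + 38×60 + 38) × 30 + 29 = 69569.
Real time: 69569 / (30) = 69569/30 s.
Target frame: (69569/30) × (60000/1001) = 139138000/1001 ≈ 138999.001 → 138999.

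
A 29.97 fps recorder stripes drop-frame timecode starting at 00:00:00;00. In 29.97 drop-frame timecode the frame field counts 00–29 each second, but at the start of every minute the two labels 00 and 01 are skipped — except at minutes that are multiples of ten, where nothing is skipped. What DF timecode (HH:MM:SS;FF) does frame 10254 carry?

Ten DF minutes hold 17982 frames, so frame 10254 lies in block 0 (frames 0–17981) with 10254 frames into that block.
The block's first minute is 1800 frames and the rest 1798 each; 10254 frames reaches minute 5, so 0 × 18 + 5 × 2 = 10 labels have been skipped so far.
Adding those back, label number 10254 + 10 = 10264 at 30 labels/s is 342 s + 4 f = 0 h 5 min 42 s frame 4, i.e. 00:05:42;04.

00:05:42;04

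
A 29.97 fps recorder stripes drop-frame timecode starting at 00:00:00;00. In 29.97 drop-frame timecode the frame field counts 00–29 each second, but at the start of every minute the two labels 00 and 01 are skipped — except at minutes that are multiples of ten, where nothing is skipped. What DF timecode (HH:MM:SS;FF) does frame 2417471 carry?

22:24:23;01

Each 10-minute DF block holds 10 × 60 × 30 − 9 × 2 = 17982 frames. 2417471 ÷ 17982 → 134 full blocks, remainder 7883.
Within the partial block the first minute is 1800 frames and each further minute 1798, so 4 further minute boundaries passed. Total skipped labels = 18 × 134 + 2 × 4 = 2420.
Non-drop label index = 2417471 + 2420 = 2419891; at 30 labels/s that is 22:24:23:01, i.e. DF 22:24:23;01.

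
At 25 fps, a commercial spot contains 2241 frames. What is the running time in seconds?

89.64 seconds

Running time = 2241 / (25) = 89.64 s.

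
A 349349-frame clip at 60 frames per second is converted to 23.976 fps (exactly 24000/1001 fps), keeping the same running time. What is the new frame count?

139600 frames

Target frames = source frames × (target rate / source rate) = 349349 × (24000/1001)/(60) = 349349 × 400/1001 = 139600.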